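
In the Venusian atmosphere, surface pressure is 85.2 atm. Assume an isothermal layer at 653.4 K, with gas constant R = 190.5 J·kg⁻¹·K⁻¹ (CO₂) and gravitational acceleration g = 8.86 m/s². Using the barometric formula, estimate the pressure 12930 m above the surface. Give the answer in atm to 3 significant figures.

P ≈ 33.9 atm

Scale height: H = RT/g = 190.5 × 653.4 / 8.86 = 14049 m.
Barometric formula: P = P₀ exp(−z/H).
z/H = 12930/14049 = 0.92035; exp(−0.92035) = 0.39838.
P = 85.2 × 0.39838 = 33.942 atm.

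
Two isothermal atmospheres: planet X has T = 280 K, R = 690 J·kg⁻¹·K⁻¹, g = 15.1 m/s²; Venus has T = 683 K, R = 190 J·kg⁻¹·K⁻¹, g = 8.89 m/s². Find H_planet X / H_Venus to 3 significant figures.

H = RT/g for each body.
H_planet X = 690 × 280 / 15.1 = 12795 m.
H_Venus = 190 × 683 / 8.89 = 14597 m.
H_planet X/H_Venus = 12795/14597 = 0.87655.

H_planet X/H_Venus ≈ 0.877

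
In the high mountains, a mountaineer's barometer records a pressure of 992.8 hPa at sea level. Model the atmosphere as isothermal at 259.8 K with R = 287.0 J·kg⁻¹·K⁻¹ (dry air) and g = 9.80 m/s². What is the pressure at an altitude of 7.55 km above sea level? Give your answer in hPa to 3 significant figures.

Scale height: H = RT/g = 287.0 × 259.8 / 9.80 = 7608.4 m.
Barometric formula: P = P₀ exp(−z/H).
z/H = 7550.0/7608.4 = 0.99232; exp(−0.99232) = 0.37072.
P = 992.8 × 0.37072 = 368.05 hPa.

P ≈ 368 hPa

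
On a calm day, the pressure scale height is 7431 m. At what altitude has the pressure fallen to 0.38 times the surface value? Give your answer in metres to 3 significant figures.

Set P/P₀ = exp(−z/H) = 0.38, so z = −H ln(0.38).
−ln(0.38) = 0.96758; z = 7431.0 × 0.96758 = 7190.1 m.

z ≈ 7190 m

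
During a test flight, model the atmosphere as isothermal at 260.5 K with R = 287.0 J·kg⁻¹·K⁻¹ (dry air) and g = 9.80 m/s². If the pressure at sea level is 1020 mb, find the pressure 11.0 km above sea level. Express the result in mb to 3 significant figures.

P ≈ 241 mb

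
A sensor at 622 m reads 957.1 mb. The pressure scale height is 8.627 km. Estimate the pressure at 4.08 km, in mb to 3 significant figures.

P ≈ 641 mb

Between two levels, P₂ = P₁ exp(−Δz/H) with Δz = z₂ − z₁.
Δz = 4080.0 − 622.00 = 3458.0 m; Δz/H = 3458.0/8627.0 = 0.40083.
P₂ = 957.1 × exp(−0.40083) = 957.1 × 0.66976 = 641.03 mb.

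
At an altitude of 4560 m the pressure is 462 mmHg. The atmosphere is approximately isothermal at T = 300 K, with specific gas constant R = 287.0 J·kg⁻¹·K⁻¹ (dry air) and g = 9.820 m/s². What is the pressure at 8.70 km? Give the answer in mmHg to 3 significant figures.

P ≈ 288 mmHg

Scale height: H = RT/g = 287.0 × 300 / 9.820 = 8767.8 m.
Between two levels, P₂ = P₁ exp(−Δz/H) with Δz = z₂ − z₁.
Δz = 8700.0 − 4560.0 = 4140.0 m; Δz/H = 4140.0/8767.8 = 0.47218.
P₂ = 462 × exp(−0.47218) = 462 × 0.62364 = 288.12 mmHg.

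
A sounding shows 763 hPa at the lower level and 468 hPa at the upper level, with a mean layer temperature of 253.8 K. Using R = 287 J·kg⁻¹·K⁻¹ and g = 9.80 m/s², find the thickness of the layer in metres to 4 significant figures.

Hypsometric equation: Δz = (R T̄/g) ln(P₁/P₂).
R T̄/g = 287 × 253.8 / 9.80 = 7432.7 m.
ln(763/468) = ln(1.6303) = 0.48876.
Δz = 7432.7 × 0.48876 = 3632.8 m.

Δz ≈ 3633 m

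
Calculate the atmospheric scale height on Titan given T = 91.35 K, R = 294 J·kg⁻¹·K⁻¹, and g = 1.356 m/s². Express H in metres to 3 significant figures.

H ≈ 19800 m

The scale height of an isothermal atmosphere is H = RT/g.
H = 294 × 91.35 / 1.356 = 26857/1.356 = 19806 m.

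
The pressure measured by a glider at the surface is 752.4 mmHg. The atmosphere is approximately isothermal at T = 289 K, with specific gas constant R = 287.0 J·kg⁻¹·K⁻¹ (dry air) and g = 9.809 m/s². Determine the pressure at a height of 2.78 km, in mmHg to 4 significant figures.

Scale height: H = RT/g = 287.0 × 289 / 9.809 = 8455.8 m.
Barometric formula: P = P₀ exp(−z/H).
z/H = 2780.0/8455.8 = 0.32877; exp(−0.32877) = 0.71981.
P = 752.4 × 0.71981 = 541.59 mmHg.

P ≈ 541.6 mmHg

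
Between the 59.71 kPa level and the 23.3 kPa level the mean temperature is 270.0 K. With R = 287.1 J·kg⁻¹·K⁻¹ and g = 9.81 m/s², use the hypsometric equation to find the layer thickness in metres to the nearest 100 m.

Δz ≈ 7400 m

Hypsometric equation: Δz = (R T̄/g) ln(P₁/P₂).
R T̄/g = 287.1 × 270.0 / 9.81 = 7901.8 m.
ln(59.71/23.3) = ln(2.5627) = 0.94106.
Δz = 7901.8 × 0.94106 = 7436.1 m.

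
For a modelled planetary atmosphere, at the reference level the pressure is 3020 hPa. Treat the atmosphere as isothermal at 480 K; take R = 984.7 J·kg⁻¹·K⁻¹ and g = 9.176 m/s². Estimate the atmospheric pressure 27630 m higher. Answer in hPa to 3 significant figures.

Scale height: H = RT/g = 984.7 × 480 / 9.176 = 51510 m.
Barometric formula: P = P₀ exp(−z/H).
z/H = 27630/51510 = 0.53640; exp(−0.53640) = 0.58485.
P = 3020 × 0.58485 = 1766.2 hPa.

P ≈ 1770 hPa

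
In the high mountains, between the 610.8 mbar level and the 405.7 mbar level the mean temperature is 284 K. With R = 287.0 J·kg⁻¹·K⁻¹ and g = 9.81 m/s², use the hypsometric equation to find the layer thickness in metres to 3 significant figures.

Δz ≈ 3400 m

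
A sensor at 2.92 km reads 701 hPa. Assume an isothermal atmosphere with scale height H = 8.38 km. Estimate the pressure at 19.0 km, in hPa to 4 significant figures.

P ≈ 102.9 hPa

Between two levels, P₂ = P₁ exp(−Δz/H) with Δz = z₂ − z₁.
Δz = 19000 − 2920.0 = 16080 m; Δz/H = 16080/8380.0 = 1.9189.
P₂ = 701 × exp(−1.9189) = 701 × 0.14677 = 102.89 hPa.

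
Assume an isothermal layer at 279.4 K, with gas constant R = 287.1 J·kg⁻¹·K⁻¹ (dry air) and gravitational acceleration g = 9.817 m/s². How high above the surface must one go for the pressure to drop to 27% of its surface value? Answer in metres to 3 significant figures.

z ≈ 10700 m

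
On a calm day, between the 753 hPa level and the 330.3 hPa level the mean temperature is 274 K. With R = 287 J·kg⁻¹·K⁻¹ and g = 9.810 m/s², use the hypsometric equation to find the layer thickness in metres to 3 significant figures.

Δz ≈ 6610 m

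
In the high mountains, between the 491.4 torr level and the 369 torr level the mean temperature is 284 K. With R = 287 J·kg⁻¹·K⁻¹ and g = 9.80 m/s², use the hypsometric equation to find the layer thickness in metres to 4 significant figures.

Hypsometric equation: Δz = (R T̄/g) ln(P₁/P₂).
R T̄/g = 287 × 284 / 9.80 = 8317.1 m.
ln(491.4/369) = ln(1.3317) = 0.28646.
Δz = 8317.1 × 0.28646 = 2382.5 m.

Δz ≈ 2383 m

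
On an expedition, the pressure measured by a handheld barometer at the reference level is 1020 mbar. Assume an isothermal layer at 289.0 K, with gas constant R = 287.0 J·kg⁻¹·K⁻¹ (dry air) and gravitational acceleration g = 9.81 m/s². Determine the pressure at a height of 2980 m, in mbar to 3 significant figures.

Scale height: H = RT/g = 287.0 × 289.0 / 9.81 = 8454.9 m.
Barometric formula: P = P₀ exp(−z/H).
z/H = 2980.0/8454.9 = 0.35246; exp(−0.35246) = 0.70296.
P = 1020 × 0.70296 = 717.02 mbar.

P ≈ 717 mbar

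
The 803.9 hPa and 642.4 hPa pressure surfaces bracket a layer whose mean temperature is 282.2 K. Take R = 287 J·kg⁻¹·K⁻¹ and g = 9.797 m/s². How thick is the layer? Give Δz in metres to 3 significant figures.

Δz ≈ 1850 m

Hypsometric equation: Δz = (R T̄/g) ln(P₁/P₂).
R T̄/g = 287 × 282.2 / 9.797 = 8267.0 m.
ln(803.9/642.4) = ln(1.2514) = 0.22426.
Δz = 8267.0 × 0.22426 = 1854.0 m.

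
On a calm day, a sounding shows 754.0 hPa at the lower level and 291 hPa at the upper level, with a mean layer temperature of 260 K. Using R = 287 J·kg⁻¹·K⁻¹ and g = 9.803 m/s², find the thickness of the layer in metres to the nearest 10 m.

Δz ≈ 7250 m

Hypsometric equation: Δz = (R T̄/g) ln(P₁/P₂).
R T̄/g = 287 × 260 / 9.803 = 7612.0 m.
ln(754.0/291) = ln(2.5911) = 0.95208.
Δz = 7612.0 × 0.95208 = 7247.2 m.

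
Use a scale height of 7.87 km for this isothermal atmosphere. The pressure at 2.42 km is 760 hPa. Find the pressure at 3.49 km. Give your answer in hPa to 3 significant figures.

P ≈ 663 hPa

Between two levels, P₂ = P₁ exp(−Δz/H) with Δz = z₂ − z₁.
Δz = 3490.0 − 2420.0 = 1070.0 m; Δz/H = 1070.0/7870.0 = 0.13596.
P₂ = 760 × exp(−0.13596) = 760 × 0.87288 = 663.39 hPa.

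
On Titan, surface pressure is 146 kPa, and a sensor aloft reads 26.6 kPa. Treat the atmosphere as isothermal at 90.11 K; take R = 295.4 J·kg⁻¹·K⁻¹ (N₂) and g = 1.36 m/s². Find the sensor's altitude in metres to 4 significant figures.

z ≈ 33330 m

Scale height: H = RT/g = 295.4 × 90.11 / 1.36 = 19572 m.
Invert the barometric formula: z = H ln(P₀/P).
P₀/P = 146/26.6 = 5.4887; ln(5.4887) = 1.7027.
z = 19572 × 1.7027 = 33325 m.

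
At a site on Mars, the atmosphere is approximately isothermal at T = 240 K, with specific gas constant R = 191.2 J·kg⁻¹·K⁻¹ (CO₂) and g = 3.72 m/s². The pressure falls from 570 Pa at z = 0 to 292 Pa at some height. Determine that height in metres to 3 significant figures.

Scale height: H = RT/g = 191.2 × 240 / 3.72 = 12335 m.
Invert the barometric formula: z = H ln(P₀/P).
P₀/P = 570/292 = 1.9521; ln(1.9521) = 0.66891.
z = 12335 × 0.66891 = 8251.0 m.

z ≈ 8250 m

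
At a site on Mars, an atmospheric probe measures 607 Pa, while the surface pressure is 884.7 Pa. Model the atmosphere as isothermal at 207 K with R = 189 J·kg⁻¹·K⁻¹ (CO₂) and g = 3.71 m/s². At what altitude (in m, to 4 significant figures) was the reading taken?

z ≈ 3973 m

Scale height: H = RT/g = 189 × 207 / 3.71 = 10545 m.
Invert the barometric formula: z = H ln(P₀/P).
P₀/P = 884.7/607 = 1.4575; ln(1.4575) = 0.37672.
z = 10545 × 0.37672 = 3972.5 m.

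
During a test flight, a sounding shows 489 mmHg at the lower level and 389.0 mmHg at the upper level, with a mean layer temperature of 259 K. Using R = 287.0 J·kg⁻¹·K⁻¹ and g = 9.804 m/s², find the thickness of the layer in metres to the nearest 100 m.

Hypsometric equation: Δz = (R T̄/g) ln(P₁/P₂).
R T̄/g = 287.0 × 259 / 9.804 = 7581.9 m.
ln(489/389.0) = ln(1.2571) = 0.22881.
Δz = 7581.9 × 0.22881 = 1734.8 m.

Δz ≈ 1700 m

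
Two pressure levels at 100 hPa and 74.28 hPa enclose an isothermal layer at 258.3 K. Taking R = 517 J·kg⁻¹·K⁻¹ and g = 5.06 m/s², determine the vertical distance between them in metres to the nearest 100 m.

Δz ≈ 7800 m

Hypsometric equation: Δz = (R T̄/g) ln(P₁/P₂).
R T̄/g = 517 × 258.3 / 5.06 = 26392 m.
ln(100/74.28) = ln(1.3463) = 0.29736.
Δz = 26392 × 0.29736 = 7847.9 m.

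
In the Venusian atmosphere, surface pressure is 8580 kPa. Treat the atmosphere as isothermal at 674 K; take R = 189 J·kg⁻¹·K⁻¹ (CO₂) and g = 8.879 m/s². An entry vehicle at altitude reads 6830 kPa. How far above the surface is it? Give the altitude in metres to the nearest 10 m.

z ≈ 3270 m

Scale height: H = RT/g = 189 × 674 / 8.879 = 14347 m.
Invert the barometric formula: z = H ln(P₀/P).
P₀/P = 8580/6830 = 1.2562; ln(1.2562) = 0.22809.
z = 14347 × 0.22809 = 3272.4 m.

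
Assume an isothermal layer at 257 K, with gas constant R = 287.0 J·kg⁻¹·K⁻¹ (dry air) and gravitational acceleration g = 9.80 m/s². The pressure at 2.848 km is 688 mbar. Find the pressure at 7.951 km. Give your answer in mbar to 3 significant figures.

P ≈ 349 mbar

Scale height: H = RT/g = 287.0 × 257 / 9.80 = 7526.4 m.
Between two levels, P₂ = P₁ exp(−Δz/H) with Δz = z₂ − z₁.
Δz = 7951.0 − 2848.0 = 5103.0 m; Δz/H = 5103.0/7526.4 = 0.67801.
P₂ = 688 × exp(−0.67801) = 688 × 0.50763 = 349.25 mbar.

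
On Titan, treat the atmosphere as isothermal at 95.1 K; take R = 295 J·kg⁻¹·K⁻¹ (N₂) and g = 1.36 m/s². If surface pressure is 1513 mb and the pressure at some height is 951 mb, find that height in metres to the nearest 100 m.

z ≈ 9600 m

Scale height: H = RT/g = 295 × 95.1 / 1.36 = 20628 m.
Invert the barometric formula: z = H ln(P₀/P).
P₀/P = 1513/951 = 1.5910; ln(1.5910) = 0.46436.
z = 20628 × 0.46436 = 9578.8 m.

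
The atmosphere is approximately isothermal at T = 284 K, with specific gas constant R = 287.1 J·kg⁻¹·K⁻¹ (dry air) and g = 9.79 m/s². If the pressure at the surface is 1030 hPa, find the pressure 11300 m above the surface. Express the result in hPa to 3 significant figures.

P ≈ 265 hPa

Scale height: H = RT/g = 287.1 × 284 / 9.79 = 8328.5 m.
Barometric formula: P = P₀ exp(−z/H).
z/H = 11300/8328.5 = 1.3568; exp(−1.3568) = 0.25748.
P = 1030 × 0.25748 = 265.20 hPa.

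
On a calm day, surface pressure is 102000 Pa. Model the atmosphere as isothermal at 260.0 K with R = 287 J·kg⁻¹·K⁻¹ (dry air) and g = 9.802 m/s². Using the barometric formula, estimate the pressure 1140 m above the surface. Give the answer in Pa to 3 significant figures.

Scale height: H = RT/g = 287 × 260.0 / 9.802 = 7612.7 m.
Barometric formula: P = P₀ exp(−z/H).
z/H = 1140.0/7612.7 = 0.14975; exp(−0.14975) = 0.86092.
P = 102000 × 0.86092 = 87814 Pa.

P ≈ 87800 Pa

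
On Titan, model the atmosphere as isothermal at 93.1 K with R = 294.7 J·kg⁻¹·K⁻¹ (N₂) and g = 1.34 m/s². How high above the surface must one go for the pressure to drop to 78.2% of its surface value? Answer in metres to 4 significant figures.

z ≈ 5035 m

Scale height: H = RT/g = 294.7 × 93.1 / 1.34 = 20475 m.
Set P/P₀ = exp(−z/H) = 0.782, so z = −H ln(0.782).
−ln(0.782) = 0.24590; z = 20475 × 0.24590 = 5034.8 m.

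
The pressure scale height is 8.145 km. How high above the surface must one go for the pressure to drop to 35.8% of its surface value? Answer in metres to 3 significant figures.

Set P/P₀ = exp(−z/H) = 0.358, so z = −H ln(0.358).
−ln(0.358) = 1.0272; z = 8145.0 × 1.0272 = 8366.5 m.

z ≈ 8370 m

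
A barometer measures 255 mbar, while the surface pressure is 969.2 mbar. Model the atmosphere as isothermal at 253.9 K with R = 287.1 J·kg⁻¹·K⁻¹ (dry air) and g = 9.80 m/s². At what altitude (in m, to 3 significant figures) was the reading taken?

z ≈ 9930 m

Scale height: H = RT/g = 287.1 × 253.9 / 9.80 = 7438.2 m.
Invert the barometric formula: z = H ln(P₀/P).
P₀/P = 969.2/255 = 3.8008; ln(3.8008) = 1.3352.
z = 7438.2 × 1.3352 = 9931.5 m.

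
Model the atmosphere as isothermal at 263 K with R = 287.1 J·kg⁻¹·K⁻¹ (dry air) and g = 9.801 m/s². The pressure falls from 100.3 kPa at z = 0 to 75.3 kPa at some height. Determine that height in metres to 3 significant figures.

z ≈ 2210 m

Scale height: H = RT/g = 287.1 × 263 / 9.801 = 7704.0 m.
Invert the barometric formula: z = H ln(P₀/P).
P₀/P = 100.3/75.3 = 1.3320; ln(1.3320) = 0.28668.
z = 7704.0 × 0.28668 = 2208.6 m.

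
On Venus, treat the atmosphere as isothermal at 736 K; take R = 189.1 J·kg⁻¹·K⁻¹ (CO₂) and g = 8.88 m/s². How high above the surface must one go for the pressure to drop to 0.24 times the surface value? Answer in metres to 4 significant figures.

z ≈ 22370 m

Scale height: H = RT/g = 189.1 × 736 / 8.88 = 15673 m.
Set P/P₀ = exp(−z/H) = 0.24, so z = −H ln(0.24).
−ln(0.24) = 1.4271; z = 15673 × 1.4271 = 22367 m.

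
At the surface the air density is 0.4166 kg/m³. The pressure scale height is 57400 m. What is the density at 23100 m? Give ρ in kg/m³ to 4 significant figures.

ρ ≈ 0.2786 kg/m³

In an isothermal atmosphere, density decays like pressure: ρ = ρ₀ exp(−z/H).
z/H = 23100/57400 = 0.40244; exp(−0.40244) = 0.66869.
ρ = 0.4166 × 0.66869 = 0.27858 kg/m³.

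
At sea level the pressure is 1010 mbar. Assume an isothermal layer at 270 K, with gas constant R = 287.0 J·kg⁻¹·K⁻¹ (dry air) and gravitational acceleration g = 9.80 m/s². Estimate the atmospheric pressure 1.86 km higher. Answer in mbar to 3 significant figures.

P ≈ 798 mbar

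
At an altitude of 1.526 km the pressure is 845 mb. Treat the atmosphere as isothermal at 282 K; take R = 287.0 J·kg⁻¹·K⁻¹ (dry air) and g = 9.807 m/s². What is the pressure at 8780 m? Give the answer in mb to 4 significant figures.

P ≈ 350.8 mb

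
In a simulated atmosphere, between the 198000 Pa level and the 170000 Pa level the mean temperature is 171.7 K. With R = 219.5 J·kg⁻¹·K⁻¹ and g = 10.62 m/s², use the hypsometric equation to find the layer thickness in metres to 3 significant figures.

Δz ≈ 541 m

Hypsometric equation: Δz = (R T̄/g) ln(P₁/P₂).
R T̄/g = 219.5 × 171.7 / 10.62 = 3548.8 m.
ln(198000/170000) = ln(1.1647) = 0.15246.
Δz = 3548.8 × 0.15246 = 541.05 m.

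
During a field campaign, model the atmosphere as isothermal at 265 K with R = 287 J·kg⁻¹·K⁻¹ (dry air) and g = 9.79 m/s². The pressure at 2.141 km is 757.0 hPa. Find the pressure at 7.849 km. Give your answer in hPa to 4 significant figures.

Scale height: H = RT/g = 287 × 265 / 9.79 = 7768.6 m.
Between two levels, P₂ = P₁ exp(−Δz/H) with Δz = z₂ − z₁.
Δz = 7849.0 − 2141.0 = 5708.0 m; Δz/H = 5708.0/7768.6 = 0.73475.
P₂ = 757.0 × exp(−0.73475) = 757.0 × 0.47963 = 363.08 hPa.

P ≈ 363.1 hPa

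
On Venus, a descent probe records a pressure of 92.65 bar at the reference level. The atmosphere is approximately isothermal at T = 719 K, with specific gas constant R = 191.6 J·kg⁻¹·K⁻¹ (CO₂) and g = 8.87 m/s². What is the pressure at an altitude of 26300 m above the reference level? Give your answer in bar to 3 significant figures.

Scale height: H = RT/g = 191.6 × 719 / 8.87 = 15531 m.
Barometric formula: P = P₀ exp(−z/H).
z/H = 26300/15531 = 1.6934; exp(−1.6934) = 0.18389.
P = 92.65 × 0.18389 = 17.037 bar.

P ≈ 17.0 bar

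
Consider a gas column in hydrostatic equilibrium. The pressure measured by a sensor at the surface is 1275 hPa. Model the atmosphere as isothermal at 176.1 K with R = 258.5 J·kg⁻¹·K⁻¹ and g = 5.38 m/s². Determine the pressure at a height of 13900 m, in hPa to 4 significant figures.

P ≈ 246.6 hPa

Scale height: H = RT/g = 258.5 × 176.1 / 5.38 = 8461.3 m.
Barometric formula: P = P₀ exp(−z/H).
z/H = 13900/8461.3 = 1.6428; exp(−1.6428) = 0.19344.
P = 1275 × 0.19344 = 246.64 hPa.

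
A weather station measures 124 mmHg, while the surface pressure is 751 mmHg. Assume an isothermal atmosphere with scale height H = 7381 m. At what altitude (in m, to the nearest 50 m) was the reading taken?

z ≈ 13300 m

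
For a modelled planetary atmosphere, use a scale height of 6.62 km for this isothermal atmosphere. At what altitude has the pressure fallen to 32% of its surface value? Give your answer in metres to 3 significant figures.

Set P/P₀ = exp(−z/H) = 0.32, so z = −H ln(0.32).
−ln(0.32) = 1.1394; z = 6620.0 × 1.1394 = 7542.8 m.

z ≈ 7540 m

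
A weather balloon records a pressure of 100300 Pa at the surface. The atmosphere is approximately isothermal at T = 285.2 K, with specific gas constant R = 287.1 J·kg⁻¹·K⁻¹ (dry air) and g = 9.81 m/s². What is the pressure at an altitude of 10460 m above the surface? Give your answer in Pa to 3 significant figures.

Scale height: H = RT/g = 287.1 × 285.2 / 9.81 = 8346.7 m.
Barometric formula: P = P₀ exp(−z/H).
z/H = 10460/8346.7 = 1.2532; exp(−1.2532) = 0.28559.
P = 100300 × 0.28559 = 28645 Pa.

P ≈ 28600 Pa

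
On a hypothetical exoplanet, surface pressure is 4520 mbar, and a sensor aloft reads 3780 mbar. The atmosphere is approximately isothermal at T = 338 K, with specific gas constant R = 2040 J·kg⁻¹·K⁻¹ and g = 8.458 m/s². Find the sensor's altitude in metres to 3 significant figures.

z ≈ 14600 m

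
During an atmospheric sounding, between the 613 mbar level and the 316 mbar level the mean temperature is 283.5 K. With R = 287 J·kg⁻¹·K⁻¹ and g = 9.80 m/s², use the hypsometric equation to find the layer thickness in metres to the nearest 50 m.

Hypsometric equation: Δz = (R T̄/g) ln(P₁/P₂).
R T̄/g = 287 × 283.5 / 9.80 = 8302.5 m.
ln(613/316) = ln(1.9399) = 0.66264.
Δz = 8302.5 × 0.66264 = 5501.6 m.

Δz ≈ 5500 m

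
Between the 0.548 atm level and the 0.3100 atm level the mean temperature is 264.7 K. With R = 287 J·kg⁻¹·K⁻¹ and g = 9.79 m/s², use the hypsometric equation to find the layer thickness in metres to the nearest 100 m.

Hypsometric equation: Δz = (R T̄/g) ln(P₁/P₂).
R T̄/g = 287 × 264.7 / 9.79 = 7759.8 m.
ln(0.548/0.3100) = ln(1.7677) = 0.56968.
Δz = 7759.8 × 0.56968 = 4420.6 m.

Δz ≈ 4400 m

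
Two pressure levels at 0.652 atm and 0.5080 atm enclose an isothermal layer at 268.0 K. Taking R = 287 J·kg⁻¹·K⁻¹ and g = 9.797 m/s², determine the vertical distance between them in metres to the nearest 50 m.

Δz ≈ 1950 m

Hypsometric equation: Δz = (R T̄/g) ln(P₁/P₂).
R T̄/g = 287 × 268.0 / 9.797 = 7851.0 m.
ln(0.652/0.5080) = ln(1.2835) = 0.24959.
Δz = 7851.0 × 0.24959 = 1959.5 m.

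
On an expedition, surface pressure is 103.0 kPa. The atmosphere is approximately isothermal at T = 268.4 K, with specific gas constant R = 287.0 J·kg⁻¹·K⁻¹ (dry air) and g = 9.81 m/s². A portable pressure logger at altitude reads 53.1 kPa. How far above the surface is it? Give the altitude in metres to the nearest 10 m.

z ≈ 5200 m

Scale height: H = RT/g = 287.0 × 268.4 / 9.81 = 7852.3 m.
Invert the barometric formula: z = H ln(P₀/P).
P₀/P = 103.0/53.1 = 1.9397; ln(1.9397) = 0.66253.
z = 7852.3 × 0.66253 = 5202.4 m.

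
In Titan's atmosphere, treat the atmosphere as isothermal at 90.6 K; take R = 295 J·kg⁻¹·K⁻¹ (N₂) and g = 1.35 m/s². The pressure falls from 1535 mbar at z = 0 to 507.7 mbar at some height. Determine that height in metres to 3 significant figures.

z ≈ 21900 m

Scale height: H = RT/g = 295 × 90.6 / 1.35 = 19798 m.
Invert the barometric formula: z = H ln(P₀/P).
P₀/P = 1535/507.7 = 3.0234; ln(3.0234) = 1.1064.
z = 19798 × 1.1064 = 21905 m.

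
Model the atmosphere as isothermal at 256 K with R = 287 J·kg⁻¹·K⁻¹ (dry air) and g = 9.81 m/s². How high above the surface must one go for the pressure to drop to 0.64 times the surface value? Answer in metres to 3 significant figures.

z ≈ 3340 m

Scale height: H = RT/g = 287 × 256 / 9.81 = 7489.5 m.
Set P/P₀ = exp(−z/H) = 0.64, so z = −H ln(0.64).
−ln(0.64) = 0.44629; z = 7489.5 × 0.44629 = 3342.5 m.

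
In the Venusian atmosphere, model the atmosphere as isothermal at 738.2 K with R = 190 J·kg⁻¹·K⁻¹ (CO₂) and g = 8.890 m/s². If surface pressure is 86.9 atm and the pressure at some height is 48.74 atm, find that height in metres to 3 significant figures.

z ≈ 9120 m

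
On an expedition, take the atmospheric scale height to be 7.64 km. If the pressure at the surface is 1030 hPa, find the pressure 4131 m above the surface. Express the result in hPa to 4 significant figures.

P ≈ 599.8 hPa

Barometric formula: P = P₀ exp(−z/H).
z/H = 4131.0/7640.0 = 0.54071; exp(−0.54071) = 0.58233.
P = 1030 × 0.58233 = 599.80 hPa.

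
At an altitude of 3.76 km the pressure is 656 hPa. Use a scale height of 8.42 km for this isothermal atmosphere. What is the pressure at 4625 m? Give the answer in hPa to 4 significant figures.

P ≈ 592.0 hPa

Between two levels, P₂ = P₁ exp(−Δz/H) with Δz = z₂ − z₁.
Δz = 4625.0 − 3760.0 = 865.00 m; Δz/H = 865.00/8420.0 = 0.10273.
P₂ = 656 × exp(−0.10273) = 656 × 0.90237 = 591.95 hPa.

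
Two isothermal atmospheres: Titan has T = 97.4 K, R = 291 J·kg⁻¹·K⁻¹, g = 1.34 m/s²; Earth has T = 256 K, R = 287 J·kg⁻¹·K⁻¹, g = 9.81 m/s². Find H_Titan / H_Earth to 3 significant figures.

H = RT/g for each body.
H_Titan = 291 × 97.4 / 1.34 = 21152 m.
H_Earth = 287 × 256 / 9.81 = 7489.5 m.
H_Titan/H_Earth = 21152/7489.5 = 2.8242.

H_Titan/H_Earth ≈ 2.82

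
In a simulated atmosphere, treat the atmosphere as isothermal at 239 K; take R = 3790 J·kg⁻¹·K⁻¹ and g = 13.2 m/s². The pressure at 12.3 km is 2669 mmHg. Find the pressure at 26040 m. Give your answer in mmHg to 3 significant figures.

Scale height: H = RT/g = 3790 × 239 / 13.2 = 68622 m.
Between two levels, P₂ = P₁ exp(−Δz/H) with Δz = z₂ − z₁.
Δz = 26040 − 12300 = 13740 m; Δz/H = 13740/68622 = 0.20023.
P₂ = 2669 × exp(−0.20023) = 2669 × 0.81854 = 2184.7 mmHg.

P ≈ 2180 mmHg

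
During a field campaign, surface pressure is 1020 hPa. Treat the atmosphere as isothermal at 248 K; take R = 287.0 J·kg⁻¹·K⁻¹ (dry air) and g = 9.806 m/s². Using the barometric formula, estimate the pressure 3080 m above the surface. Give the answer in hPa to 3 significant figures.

P ≈ 667 hPa

Scale height: H = RT/g = 287.0 × 248 / 9.806 = 7258.4 m.
Barometric formula: P = P₀ exp(−z/H).
z/H = 3080.0/7258.4 = 0.42434; exp(−0.42434) = 0.65420.
P = 1020 × 0.65420 = 667.28 hPa.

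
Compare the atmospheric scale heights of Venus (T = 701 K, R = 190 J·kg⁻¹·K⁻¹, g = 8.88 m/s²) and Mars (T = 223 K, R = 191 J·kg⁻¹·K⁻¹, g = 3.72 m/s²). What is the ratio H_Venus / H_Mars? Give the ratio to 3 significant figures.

H_Venus/H_Mars ≈ 1.31

H = RT/g for each body.
H_Venus = 190 × 701 / 8.88 = 14999 m.
H_Mars = 191 × 223 / 3.72 = 11450 m.
H_Venus/H_Mars = 14999/11450 = 1.3100.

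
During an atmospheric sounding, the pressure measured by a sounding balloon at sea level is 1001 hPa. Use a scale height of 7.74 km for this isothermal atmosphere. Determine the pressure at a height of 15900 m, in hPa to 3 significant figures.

P ≈ 128 hPa

Barometric formula: P = P₀ exp(−z/H).
z/H = 15900/7740.0 = 2.0543; exp(−2.0543) = 0.12818.
P = 1001 × 0.12818 = 128.31 hPa.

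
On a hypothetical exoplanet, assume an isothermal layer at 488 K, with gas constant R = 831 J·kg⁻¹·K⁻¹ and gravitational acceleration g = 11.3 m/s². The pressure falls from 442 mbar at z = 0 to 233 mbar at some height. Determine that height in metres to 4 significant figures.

z ≈ 22980 m

Scale height: H = RT/g = 831 × 488 / 11.3 = 35887 m.
Invert the barometric formula: z = H ln(P₀/P).
P₀/P = 442/233 = 1.8970; ln(1.8970) = 0.64027.
z = 35887 × 0.64027 = 22977 m.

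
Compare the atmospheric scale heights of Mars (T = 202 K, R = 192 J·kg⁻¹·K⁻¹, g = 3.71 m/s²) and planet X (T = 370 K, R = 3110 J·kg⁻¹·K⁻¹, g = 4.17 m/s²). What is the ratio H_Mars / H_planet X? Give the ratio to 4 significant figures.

H = RT/g for each body.
H_Mars = 192 × 202 / 3.71 = 10454 m.
H_planet X = 3110 × 370 / 4.17 = 275950 m.
H_Mars/H_planet X = 10454/275950 = 0.037884.

H_Mars/H_planet X ≈ 0.03788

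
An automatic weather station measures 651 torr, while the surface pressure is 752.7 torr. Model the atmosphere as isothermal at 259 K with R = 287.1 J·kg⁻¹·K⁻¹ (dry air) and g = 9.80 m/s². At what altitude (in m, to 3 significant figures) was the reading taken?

z ≈ 1100 m

Scale height: H = RT/g = 287.1 × 259 / 9.80 = 7587.6 m.
Invert the barometric formula: z = H ln(P₀/P).
P₀/P = 752.7/651 = 1.1562; ln(1.1562) = 0.14514.
z = 7587.6 × 0.14514 = 1101.3 m.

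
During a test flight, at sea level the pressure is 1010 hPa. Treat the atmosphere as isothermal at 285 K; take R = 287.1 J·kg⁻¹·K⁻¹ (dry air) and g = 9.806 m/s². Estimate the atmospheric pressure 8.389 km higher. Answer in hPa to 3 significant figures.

P ≈ 370 hPa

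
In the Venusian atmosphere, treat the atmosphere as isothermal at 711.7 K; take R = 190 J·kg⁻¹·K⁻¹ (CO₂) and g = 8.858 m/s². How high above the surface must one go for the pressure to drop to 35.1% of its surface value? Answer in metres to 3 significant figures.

Scale height: H = RT/g = 190 × 711.7 / 8.858 = 15266 m.
Set P/P₀ = exp(−z/H) = 0.351, so z = −H ln(0.351).
−ln(0.351) = 1.0470; z = 15266 × 1.0470 = 15984 m.

z ≈ 16000 m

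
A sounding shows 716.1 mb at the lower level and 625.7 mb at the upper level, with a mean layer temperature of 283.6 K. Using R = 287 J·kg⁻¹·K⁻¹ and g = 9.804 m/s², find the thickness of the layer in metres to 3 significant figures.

Hypsometric equation: Δz = (R T̄/g) ln(P₁/P₂).
R T̄/g = 287 × 283.6 / 9.804 = 8302.0 m.
ln(716.1/625.7) = ln(1.1445) = 0.13497.
Δz = 8302.0 × 0.13497 = 1120.5 m.

Δz ≈ 1120 m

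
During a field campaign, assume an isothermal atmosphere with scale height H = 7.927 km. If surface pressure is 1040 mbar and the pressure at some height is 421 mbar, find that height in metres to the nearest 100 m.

Invert the barometric formula: z = H ln(P₀/P).
P₀/P = 1040/421 = 2.4703; ln(2.4703) = 0.90434.
z = 7927.0 × 0.90434 = 7168.7 m.

z ≈ 7200 m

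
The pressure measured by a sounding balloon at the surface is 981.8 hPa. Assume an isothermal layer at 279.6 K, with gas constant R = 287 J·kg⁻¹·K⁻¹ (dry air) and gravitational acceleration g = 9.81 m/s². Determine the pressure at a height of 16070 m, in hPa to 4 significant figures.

Scale height: H = RT/g = 287 × 279.6 / 9.81 = 8179.9 m.
Barometric formula: P = P₀ exp(−z/H).
z/H = 16070/8179.9 = 1.9646; exp(−1.9646) = 0.14021.
P = 981.8 × 0.14021 = 137.66 hPa.

P ≈ 137.7 hPa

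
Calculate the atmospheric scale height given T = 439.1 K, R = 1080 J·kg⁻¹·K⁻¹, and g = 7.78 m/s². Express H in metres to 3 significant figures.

H ≈ 61000 m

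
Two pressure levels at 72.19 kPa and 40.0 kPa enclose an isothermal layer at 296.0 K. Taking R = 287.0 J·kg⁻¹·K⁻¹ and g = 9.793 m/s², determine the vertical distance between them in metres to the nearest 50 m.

Δz ≈ 5100 m

Hypsometric equation: Δz = (R T̄/g) ln(P₁/P₂).
R T̄/g = 287.0 × 296.0 / 9.793 = 8674.8 m.
ln(72.19/40.0) = ln(1.8047) = 0.59039.
Δz = 8674.8 × 0.59039 = 5121.5 m.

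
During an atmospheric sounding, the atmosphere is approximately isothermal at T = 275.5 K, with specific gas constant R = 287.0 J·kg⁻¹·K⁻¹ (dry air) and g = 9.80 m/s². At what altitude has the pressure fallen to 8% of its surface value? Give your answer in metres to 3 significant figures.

z ≈ 20400 m

Scale height: H = RT/g = 287.0 × 275.5 / 9.80 = 8068.2 m.
Set P/P₀ = exp(−z/H) = 0.08, so z = −H ln(0.08).
−ln(0.08) = 2.5257; z = 8068.2 × 2.5257 = 20378 m.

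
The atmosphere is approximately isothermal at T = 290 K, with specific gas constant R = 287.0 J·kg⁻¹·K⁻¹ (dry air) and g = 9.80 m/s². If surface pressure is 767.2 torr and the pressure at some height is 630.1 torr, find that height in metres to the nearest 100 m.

Scale height: H = RT/g = 287.0 × 290 / 9.80 = 8492.9 m.
Invert the barometric formula: z = H ln(P₀/P).
P₀/P = 767.2/630.1 = 1.2176; ln(1.2176) = 0.19688.
z = 8492.9 × 0.19688 = 1672.1 m.

z ≈ 1700 m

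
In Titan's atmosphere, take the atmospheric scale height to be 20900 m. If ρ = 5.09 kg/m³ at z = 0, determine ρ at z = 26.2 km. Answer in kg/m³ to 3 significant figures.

ρ ≈ 1.45 kg/m³

In an isothermal atmosphere, density decays like pressure: ρ = ρ₀ exp(−z/H).
z/H = 26200/20900 = 1.2536; exp(−1.2536) = 0.28548.
ρ = 5.09 × 0.28548 = 1.4531 kg/m³.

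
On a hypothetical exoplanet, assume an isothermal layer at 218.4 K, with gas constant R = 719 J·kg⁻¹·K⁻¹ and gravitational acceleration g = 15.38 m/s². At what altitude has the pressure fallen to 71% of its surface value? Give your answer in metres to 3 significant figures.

z ≈ 3500 m

Scale height: H = RT/g = 719 × 218.4 / 15.38 = 10210 m.
Set P/P₀ = exp(−z/H) = 0.71, so z = −H ln(0.71).
−ln(0.71) = 0.34249; z = 10210 × 0.34249 = 3496.8 m.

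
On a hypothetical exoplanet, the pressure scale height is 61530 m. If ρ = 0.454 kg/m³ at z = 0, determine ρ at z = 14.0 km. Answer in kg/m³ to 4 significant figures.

ρ ≈ 0.3616 kg/m³

In an isothermal atmosphere, density decays like pressure: ρ = ρ₀ exp(−z/H).
z/H = 14000/61530 = 0.22753; exp(−0.22753) = 0.79650.
ρ = 0.454 × 0.79650 = 0.36161 kg/m³.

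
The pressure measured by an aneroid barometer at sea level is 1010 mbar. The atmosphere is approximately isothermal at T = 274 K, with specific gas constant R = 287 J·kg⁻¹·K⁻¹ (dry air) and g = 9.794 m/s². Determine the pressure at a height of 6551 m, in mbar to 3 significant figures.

Scale height: H = RT/g = 287 × 274 / 9.794 = 8029.2 m.
Barometric formula: P = P₀ exp(−z/H).
z/H = 6551.0/8029.2 = 0.81590; exp(−0.81590) = 0.44224.
P = 1010 × 0.44224 = 446.66 mbar.

P ≈ 447 mbar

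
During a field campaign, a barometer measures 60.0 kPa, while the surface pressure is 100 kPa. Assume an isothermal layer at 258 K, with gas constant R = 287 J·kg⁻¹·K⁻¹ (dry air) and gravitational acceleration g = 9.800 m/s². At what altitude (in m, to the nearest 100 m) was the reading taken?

z ≈ 3900 m

Scale height: H = RT/g = 287 × 258 / 9.800 = 7555.7 m.
Invert the barometric formula: z = H ln(P₀/P).
P₀/P = 100/60.0 = 1.6667; ln(1.6667) = 0.51085.
z = 7555.7 × 0.51085 = 3859.8 m.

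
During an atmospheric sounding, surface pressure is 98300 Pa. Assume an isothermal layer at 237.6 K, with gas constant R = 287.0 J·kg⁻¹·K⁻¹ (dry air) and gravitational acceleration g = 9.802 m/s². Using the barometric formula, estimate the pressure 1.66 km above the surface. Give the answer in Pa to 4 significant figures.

Scale height: H = RT/g = 287.0 × 237.6 / 9.802 = 6956.9 m.
Barometric formula: P = P₀ exp(−z/H).
z/H = 1660.0/6956.9 = 0.23861; exp(−0.23861) = 0.78772.
P = 98300 × 0.78772 = 77433 Pa.

P ≈ 77430 Pa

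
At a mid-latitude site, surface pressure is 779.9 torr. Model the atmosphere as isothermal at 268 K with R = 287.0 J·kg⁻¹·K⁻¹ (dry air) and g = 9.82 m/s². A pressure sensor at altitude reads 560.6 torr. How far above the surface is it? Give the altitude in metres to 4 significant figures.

z ≈ 2586 m

Scale height: H = RT/g = 287.0 × 268 / 9.82 = 7832.6 m.
Invert the barometric formula: z = H ln(P₀/P).
P₀/P = 779.9/560.6 = 1.3912; ln(1.3912) = 0.33017.
z = 7832.6 × 0.33017 = 2586.1 m.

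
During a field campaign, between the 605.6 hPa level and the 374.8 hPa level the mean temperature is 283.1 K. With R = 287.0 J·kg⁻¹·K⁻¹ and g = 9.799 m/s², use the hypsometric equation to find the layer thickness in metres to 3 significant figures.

Δz ≈ 3980 m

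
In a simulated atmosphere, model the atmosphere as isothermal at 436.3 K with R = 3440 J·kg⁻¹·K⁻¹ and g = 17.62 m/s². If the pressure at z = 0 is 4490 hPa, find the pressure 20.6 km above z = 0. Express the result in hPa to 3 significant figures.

P ≈ 3530 hPa

Scale height: H = RT/g = 3440 × 436.3 / 17.62 = 85180 m.
Barometric formula: P = P₀ exp(−z/H).
z/H = 20600/85180 = 0.24184; exp(−0.24184) = 0.78518.
P = 4490 × 0.78518 = 3525.5 hPa.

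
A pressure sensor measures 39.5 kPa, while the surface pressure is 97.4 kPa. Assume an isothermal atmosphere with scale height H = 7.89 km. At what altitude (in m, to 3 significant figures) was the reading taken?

Invert the barometric formula: z = H ln(P₀/P).
P₀/P = 97.4/39.5 = 2.4658; ln(2.4658) = 0.90252.
z = 7890.0 × 0.90252 = 7120.9 m.

z ≈ 7120 m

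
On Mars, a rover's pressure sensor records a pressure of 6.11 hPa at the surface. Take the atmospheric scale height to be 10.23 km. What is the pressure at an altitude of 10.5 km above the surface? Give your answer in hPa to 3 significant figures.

Barometric formula: P = P₀ exp(−z/H).
z/H = 10500/10230 = 1.0264; exp(−1.0264) = 0.35829.
P = 6.11 × 0.35829 = 2.1892 hPa.

P ≈ 2.19 hPa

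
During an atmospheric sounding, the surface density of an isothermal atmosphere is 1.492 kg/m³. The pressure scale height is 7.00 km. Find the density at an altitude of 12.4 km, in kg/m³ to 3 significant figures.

ρ ≈ 0.254 kg/m³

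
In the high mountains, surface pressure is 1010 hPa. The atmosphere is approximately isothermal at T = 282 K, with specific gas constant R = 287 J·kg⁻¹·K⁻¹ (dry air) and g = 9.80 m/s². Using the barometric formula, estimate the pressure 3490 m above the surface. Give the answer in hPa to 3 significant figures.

P ≈ 662 hPa

Scale height: H = RT/g = 287 × 282 / 9.80 = 8258.6 m.
Barometric formula: P = P₀ exp(−z/H).
z/H = 3490.0/8258.6 = 0.42259; exp(−0.42259) = 0.65535.
P = 1010 × 0.65535 = 661.90 hPa.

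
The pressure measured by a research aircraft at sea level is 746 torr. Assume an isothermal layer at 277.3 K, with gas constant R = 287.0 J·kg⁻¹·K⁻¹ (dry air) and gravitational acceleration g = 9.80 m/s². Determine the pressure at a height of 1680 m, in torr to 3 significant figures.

P ≈ 607 torr

Scale height: H = RT/g = 287.0 × 277.3 / 9.80 = 8120.9 m.
Barometric formula: P = P₀ exp(−z/H).
z/H = 1680.0/8120.9 = 0.20687; exp(−0.20687) = 0.81313.
P = 746 × 0.81313 = 606.59 torr.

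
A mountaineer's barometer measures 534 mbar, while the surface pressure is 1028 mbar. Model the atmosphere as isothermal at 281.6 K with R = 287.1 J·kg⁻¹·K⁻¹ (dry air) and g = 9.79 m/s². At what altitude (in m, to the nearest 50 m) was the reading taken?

Scale height: H = RT/g = 287.1 × 281.6 / 9.79 = 8258.2 m.
Invert the barometric formula: z = H ln(P₀/P).
P₀/P = 1028/534 = 1.9251; ln(1.9251) = 0.65498.
z = 8258.2 × 0.65498 = 5409.0 m.

z ≈ 5400 m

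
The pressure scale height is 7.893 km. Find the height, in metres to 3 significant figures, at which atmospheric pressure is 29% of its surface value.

z ≈ 9770 m

Set P/P₀ = exp(−z/H) = 0.29, so z = −H ln(0.29).
−ln(0.29) = 1.2379; z = 7893.0 × 1.2379 = 9770.7 m.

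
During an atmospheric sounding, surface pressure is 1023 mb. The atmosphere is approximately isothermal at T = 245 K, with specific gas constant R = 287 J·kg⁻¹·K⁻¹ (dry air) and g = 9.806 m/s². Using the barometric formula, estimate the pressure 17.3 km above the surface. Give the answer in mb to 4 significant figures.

Scale height: H = RT/g = 287 × 245 / 9.806 = 7170.6 m.
Barometric formula: P = P₀ exp(−z/H).
z/H = 17300/7170.6 = 2.4126; exp(−2.4126) = 0.089582.
P = 1023 × 0.089582 = 91.642 mb.

P ≈ 91.64 mb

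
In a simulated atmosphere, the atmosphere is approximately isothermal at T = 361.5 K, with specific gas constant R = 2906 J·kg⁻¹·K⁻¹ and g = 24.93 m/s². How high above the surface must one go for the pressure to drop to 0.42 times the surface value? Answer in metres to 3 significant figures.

z ≈ 36600 m

Scale height: H = RT/g = 2906 × 361.5 / 24.93 = 42139 m.
Set P/P₀ = exp(−z/H) = 0.42, so z = −H ln(0.42).
−ln(0.42) = 0.86750; z = 42139 × 0.86750 = 36556 m.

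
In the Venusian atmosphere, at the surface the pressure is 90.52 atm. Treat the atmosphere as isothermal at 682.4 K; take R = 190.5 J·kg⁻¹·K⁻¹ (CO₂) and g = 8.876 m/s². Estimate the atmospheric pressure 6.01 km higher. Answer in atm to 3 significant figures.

Scale height: H = RT/g = 190.5 × 682.4 / 8.876 = 14646 m.
Barometric formula: P = P₀ exp(−z/H).
z/H = 6010.0/14646 = 0.41035; exp(−0.41035) = 0.66342.
P = 90.52 × 0.66342 = 60.053 atm.

P ≈ 60.1 atm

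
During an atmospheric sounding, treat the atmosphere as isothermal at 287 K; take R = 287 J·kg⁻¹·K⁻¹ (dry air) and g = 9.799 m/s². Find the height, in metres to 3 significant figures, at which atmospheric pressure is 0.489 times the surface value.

z ≈ 6010 m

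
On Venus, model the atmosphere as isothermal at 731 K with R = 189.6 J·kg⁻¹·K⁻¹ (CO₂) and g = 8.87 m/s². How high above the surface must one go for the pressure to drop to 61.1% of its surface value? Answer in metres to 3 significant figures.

Scale height: H = RT/g = 189.6 × 731 / 8.87 = 15625 m.
Set P/P₀ = exp(−z/H) = 0.611, so z = −H ln(0.611).
−ln(0.611) = 0.49266; z = 15625 × 0.49266 = 7697.8 m.

z ≈ 7700 m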